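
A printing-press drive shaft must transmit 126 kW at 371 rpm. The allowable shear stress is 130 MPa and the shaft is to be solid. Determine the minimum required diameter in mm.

50.3 mm

ω = 2π·371/60 = 38.85 rad/s, so T = P/ω = 126×10³ / 38.85 = 3243 N·m.
For a solid shaft τ_max = 16T/(πd³), so d = (16T/(π τ_allow))^(1/3) = (16·3243/(π·1.30×10^8))^(1/3) = 0.05027 m.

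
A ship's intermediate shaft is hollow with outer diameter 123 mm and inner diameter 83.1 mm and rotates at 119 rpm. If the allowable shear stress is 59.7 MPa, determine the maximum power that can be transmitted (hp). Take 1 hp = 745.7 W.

289 hp

J = π(d_o⁴ − d_i⁴)/32 = π(0.123⁴ − 0.0831⁴)/32 = 1.779×10^-5 m⁴.
T_max = τ_allow·J/r = 5.97×10^7 × 1.779×10^-5 / 0.0615 = 17270 N·m.
ω = 2π·119/60 = 12.46 rad/s, so P_max = T_max·ω = 2.152×10^5 W.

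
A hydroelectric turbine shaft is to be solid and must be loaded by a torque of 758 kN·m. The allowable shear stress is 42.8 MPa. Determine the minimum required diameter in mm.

448 mm

For a solid shaft τ_max = 16T/(πd³), so d = (16T/(π τ_allow))^(1/3) = (16·758000/(π·4.28×10^7))^(1/3) = 0.4485 m.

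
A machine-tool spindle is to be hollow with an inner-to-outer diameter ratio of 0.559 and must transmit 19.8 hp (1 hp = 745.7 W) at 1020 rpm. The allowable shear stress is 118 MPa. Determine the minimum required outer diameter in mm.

ω = 2π·1020/60 = 106.8 rad/s, so T = P/ω = 19.8×745.7 / 106.8 = 138.2 N·m.
For a hollow shaft with d_i/d_o = 0.559: τ_max = 16T/(π d_o³ (1−k⁴)), so d_o = [16T/(π τ_allow (1−k⁴))]^(1/3) = [16·138.2/(π·1.18×10^8·0.9024)]^(1/3) = 0.01877 m.

18.8 mm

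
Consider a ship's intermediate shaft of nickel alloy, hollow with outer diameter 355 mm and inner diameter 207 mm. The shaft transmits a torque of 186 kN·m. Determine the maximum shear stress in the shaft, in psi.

3470 psi

J = π(d_o⁴ − d_i⁴)/32 = π(0.355⁴ − 0.207⁴)/32 = 1.379×10^-3 m⁴.
τ_max = T·r/J = 186000 × 0.177 / 1.379×10^-3 = 2.394×10^7 Pa.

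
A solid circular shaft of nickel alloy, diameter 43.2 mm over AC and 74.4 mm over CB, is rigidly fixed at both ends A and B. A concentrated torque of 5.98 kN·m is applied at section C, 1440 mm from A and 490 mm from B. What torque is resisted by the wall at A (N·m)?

223 N·m

Compatibility: T_A·a/J_AC = T_B·b/J_CB with T_A + T_B = T₀.
J_AC = 3.42×10^-7 m⁴, J_CB = 3.01×10^-6 m⁴, so T_A = T₀·(J_AC/a)/((J_AC/a)+(J_CB/b)) = 222.7 N·m, T_B = 5757 N·m.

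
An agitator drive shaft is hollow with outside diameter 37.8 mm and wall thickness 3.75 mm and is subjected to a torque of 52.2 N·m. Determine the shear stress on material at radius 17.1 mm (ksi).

J = π(d_o⁴ − d_i⁴)/32 = π(0.0378⁴ − 0.0303⁴)/32 = 1.177×10^-7 m⁴.
Shear stress varies linearly with radius: τ = T·r/J = 52.20 × 0.0171 / 1.177×10^-7 = 7.585×10^6 Pa.

1.10 ksi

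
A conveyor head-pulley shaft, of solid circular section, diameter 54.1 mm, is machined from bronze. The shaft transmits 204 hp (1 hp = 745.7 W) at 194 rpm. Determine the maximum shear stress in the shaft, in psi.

34900 psi

ω = 2π·194/60 = 20.32 rad/s, so T = P/ω = 204×745.7 / 20.32 = 7488 N·m.
J = πd⁴/32 = π(0.0541)⁴/32 = 8.410×10^-7 m⁴.
τ_max = T·r/J = 7488 × 0.0271 / 8.410×10^-7 = 2.408×10^8 Pa.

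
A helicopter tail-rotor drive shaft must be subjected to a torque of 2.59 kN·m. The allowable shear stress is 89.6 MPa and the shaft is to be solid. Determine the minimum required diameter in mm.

For a solid shaft τ_max = 16T/(πd³), so d = (16T/(π τ_allow))^(1/3) = (16·2590/(π·8.96×10^7))^(1/3) = 0.05280 m.

52.8 mm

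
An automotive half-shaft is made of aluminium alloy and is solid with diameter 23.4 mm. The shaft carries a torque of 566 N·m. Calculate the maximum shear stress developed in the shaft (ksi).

J = πd⁴/32 = π(0.0234)⁴/32 = 2.943×10^-8 m⁴.
τ_max = T·r/J = 566.0 × 0.0117 / 2.943×10^-8 = 2.250×10^8 Pa.

32.6 ksi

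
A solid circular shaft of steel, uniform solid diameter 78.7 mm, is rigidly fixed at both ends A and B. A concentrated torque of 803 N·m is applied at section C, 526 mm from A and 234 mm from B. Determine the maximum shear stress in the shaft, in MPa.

With uniform GJ and both ends fixed, compatibility θ_AC = θ_CB gives T_A·a = T_B·b, together with T_A + T_B = T₀.
T_A = T₀·b/(a+b) = 803.0·234/760.0 = 247.2 N·m; T_B = 555.8 N·m.
τ in each portion: τ_AC = 2.58×10^6 Pa, τ_CB = 5.81×10^6 Pa; maximum is in CB.
τ_max = T_CB·r/J = 555.8·0.0394/3.77×10^-6 = 5.807×10^6 Pa.

5.81 MPa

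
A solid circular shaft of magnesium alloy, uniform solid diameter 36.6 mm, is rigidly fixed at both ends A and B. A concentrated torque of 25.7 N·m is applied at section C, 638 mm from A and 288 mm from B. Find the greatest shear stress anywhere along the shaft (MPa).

1.84 MPa

With uniform GJ and both ends fixed, compatibility θ_AC = θ_CB gives T_A·a = T_B·b, together with T_A + T_B = T₀.
T_A = T₀·b/(a+b) = 25.70·288/926.0 = 7.993 N·m; T_B = 17.71 N·m.
τ in each portion: τ_AC = 8.30×10^5 Pa, τ_CB = 1.84×10^6 Pa; maximum is in CB.
τ_max = T_CB·r/J = 17.71·0.0183/1.76×10^-7 = 1.839×10^6 Pa.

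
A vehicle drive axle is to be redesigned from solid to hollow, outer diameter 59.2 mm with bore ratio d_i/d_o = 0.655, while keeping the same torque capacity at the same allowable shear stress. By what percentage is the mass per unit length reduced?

34.6 %

Equal τ_max and T ⇒ the solid shaft needs d_s³ = d_o³(1−k⁴), so d_s = 59.2·(1−0.655⁴)^(1/3) = 55.32 mm.
Area ratio A_h/A_s = d_o²(1−k²)/d_s² = (1−k²)/(1−k⁴)^(2/3) = 0.6539.
Mass saving = 1 − 0.6539 = 34.6 %.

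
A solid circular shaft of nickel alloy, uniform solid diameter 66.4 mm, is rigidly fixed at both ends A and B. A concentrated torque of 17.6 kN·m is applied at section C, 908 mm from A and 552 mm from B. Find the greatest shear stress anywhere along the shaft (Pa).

With uniform GJ and both ends fixed, compatibility θ_AC = θ_CB gives T_A·a = T_B·b, together with T_A + T_B = T₀.
T_A = T₀·b/(a+b) = 17600·552/1460 = 6654 N·m; T_B = 10950 N·m.
τ in each portion: τ_AC = 1.16×10^8 Pa, τ_CB = 1.90×10^8 Pa; maximum is in CB.
τ_max = T_CB·r/J = 10950·0.0332/1.91×10^-6 = 1.904×10^8 Pa.

1.90e8 Pa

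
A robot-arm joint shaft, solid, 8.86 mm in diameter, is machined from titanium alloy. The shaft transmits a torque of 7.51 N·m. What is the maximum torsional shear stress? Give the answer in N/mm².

J = πd⁴/32 = π(0.00886)⁴/32 = 6.050×10^-10 m⁴.
τ_max = T·r/J = 7.510 × 0.00443 / 6.050×10^-10 = 5.499×10^7 Pa.

55.0 N/mm²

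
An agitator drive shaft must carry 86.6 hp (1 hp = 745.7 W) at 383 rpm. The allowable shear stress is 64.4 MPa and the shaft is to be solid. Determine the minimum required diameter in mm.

ω = 2π·383/60 = 40.11 rad/s, so T = P/ω = 86.6×745.7 / 40.11 = 1610 N·m.
For a solid shaft τ_max = 16T/(πd³), so d = (16T/(π τ_allow))^(1/3) = (16·1610/(π·6.44×10^7))^(1/3) = 0.05031 m.

50.3 mm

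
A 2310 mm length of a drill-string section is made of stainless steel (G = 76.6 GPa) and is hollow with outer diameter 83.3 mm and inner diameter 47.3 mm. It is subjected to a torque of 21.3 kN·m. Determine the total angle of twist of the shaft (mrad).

152 mrad

J = π(d_o⁴ − d_i⁴)/32 = π(0.0833⁴ − 0.0473⁴)/32 = 4.236×10^-6 m⁴.
θ = T·L/(G·J) = 21300 × 2.31 / (76.6×10⁹ × 4.236×10^-6) = 0.1517 rad.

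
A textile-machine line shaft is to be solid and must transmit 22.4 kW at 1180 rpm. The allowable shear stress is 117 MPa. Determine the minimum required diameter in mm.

19.9 mm

ω = 2π·1180/60 = 123.6 rad/s, so T = P/ω = 22.4×10³ / 123.6 = 181.3 N·m.
For a solid shaft τ_max = 16T/(πd³), so d = (16T/(π τ_allow))^(1/3) = (16·181.3/(π·1.17×10^8))^(1/3) = 0.01991 m.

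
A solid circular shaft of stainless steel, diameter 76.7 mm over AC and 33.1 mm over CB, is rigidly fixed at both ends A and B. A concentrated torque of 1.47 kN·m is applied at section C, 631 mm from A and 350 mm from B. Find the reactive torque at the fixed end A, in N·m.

Compatibility: T_A·a/J_AC = T_B·b/J_CB with T_A + T_B = T₀.
J_AC = 3.40×10^-6 m⁴, J_CB = 1.18×10^-7 m⁴, so T_A = T₀·(J_AC/a)/((J_AC/a)+(J_CB/b)) = 1383 N·m, T_B = 86.51 N·m.

1380 N·m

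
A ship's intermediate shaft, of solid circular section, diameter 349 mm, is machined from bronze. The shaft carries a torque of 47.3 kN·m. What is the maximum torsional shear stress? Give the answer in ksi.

J = πd⁴/32 = π(0.349)⁴/32 = 1.456×10^-3 m⁴.
τ_max = T·r/J = 47300 × 0.174 / 1.456×10^-3 = 5.667×10^6 Pa.

0.822 ksi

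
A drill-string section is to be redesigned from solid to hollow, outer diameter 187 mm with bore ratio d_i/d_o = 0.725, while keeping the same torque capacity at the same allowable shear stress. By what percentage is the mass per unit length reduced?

Equal τ_max and T ⇒ the solid shaft needs d_s³ = d_o³(1−k⁴), so d_s = 187·(1−0.725⁴)^(1/3) = 167.9 mm.
Area ratio A_h/A_s = d_o²(1−k²)/d_s² = (1−k²)/(1−k⁴)^(2/3) = 0.5885.
Mass saving = 1 − 0.5885 = 41.2 %.

41.2 %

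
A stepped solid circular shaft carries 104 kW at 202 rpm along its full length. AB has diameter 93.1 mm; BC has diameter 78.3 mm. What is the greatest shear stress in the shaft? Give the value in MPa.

52.2 MPa

ω = 2π·202/60 = 21.15 rad/s, so T = P/ω = 104×10³ / 21.15 = 4916 N·m.
Under the same torque, τ_max = 16T/(πd³) is largest where d is smallest — segment BC (d = 78.3 mm).
τ_max = 16·4916/(π·(0.0783)³) = 5.216×10^7 Pa.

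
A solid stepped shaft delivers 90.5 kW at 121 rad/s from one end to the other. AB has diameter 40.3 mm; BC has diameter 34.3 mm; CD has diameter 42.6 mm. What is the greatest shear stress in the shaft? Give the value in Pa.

ω = 121 rad/s, so T = P/ω = 90.5×10³ / 121.0 = 747.9 N·m.
Under the same torque, τ_max = 16T/(πd³) is largest where d is smallest — segment BC (d = 34.3 mm).
τ_max = 16·747.9/(π·(0.0343)³) = 9.440×10^7 Pa.

9.44e7 Pa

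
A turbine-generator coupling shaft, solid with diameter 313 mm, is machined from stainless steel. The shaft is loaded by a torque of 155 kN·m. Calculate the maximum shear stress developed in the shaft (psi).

3730 psi

J = πd⁴/32 = π(0.313)⁴/32 = 9.423×10^-4 m⁴.
τ_max = T·r/J = 155000 × 0.157 / 9.423×10^-4 = 2.574×10^7 Pa.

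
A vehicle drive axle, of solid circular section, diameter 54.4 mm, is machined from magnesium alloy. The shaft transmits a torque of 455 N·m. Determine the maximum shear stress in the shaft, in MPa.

14.4 MPa

J = πd⁴/32 = π(0.0544)⁴/32 = 8.598×10^-7 m⁴.
τ_max = T·r/J = 455.0 × 0.0272 / 8.598×10^-7 = 1.439×10^7 Pa.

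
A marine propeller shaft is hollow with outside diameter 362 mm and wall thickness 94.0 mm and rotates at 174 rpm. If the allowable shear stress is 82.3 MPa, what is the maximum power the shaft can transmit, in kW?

13200 kW

J = π(d_o⁴ − d_i⁴)/32 = π(0.362⁴ − 0.174⁴)/32 = 1.596×10^-3 m⁴.
T_max = τ_allow·J/r = 8.23×10^7 × 1.596×10^-3 / 0.181 = 725700 N·m.
ω = 2π·174/60 = 18.22 rad/s, so P_max = T_max·ω = 1.322×10^7 W.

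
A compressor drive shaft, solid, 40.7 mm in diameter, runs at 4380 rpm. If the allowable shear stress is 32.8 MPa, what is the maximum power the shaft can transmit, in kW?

J = πd⁴/32 = π(0.0407)⁴/32 = 2.694×10^-7 m⁴.
T_max = τ_allow·J/r = 3.28×10^7 × 2.694×10^-7 / 0.0204 = 434.2 N·m.
ω = 2π·4380/60 = 458.7 rad/s, so P_max = T_max·ω = 1.992×10^5 W.

199 kW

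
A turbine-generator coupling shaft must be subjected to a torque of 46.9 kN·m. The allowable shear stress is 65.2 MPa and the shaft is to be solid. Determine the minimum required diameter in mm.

For a solid shaft τ_max = 16T/(πd³), so d = (16T/(π τ_allow))^(1/3) = (16·46900/(π·6.52×10^7))^(1/3) = 0.1542 m.

154 mm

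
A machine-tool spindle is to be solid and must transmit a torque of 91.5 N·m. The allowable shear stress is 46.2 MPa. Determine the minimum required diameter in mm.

21.6 mm

For a solid shaft τ_max = 16T/(πd³), so d = (16T/(π τ_allow))^(1/3) = (16·91.50/(π·4.62×10^7))^(1/3) = 0.02161 m.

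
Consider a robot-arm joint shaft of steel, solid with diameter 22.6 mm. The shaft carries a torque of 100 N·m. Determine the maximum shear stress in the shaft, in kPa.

44100 kPa

J = πd⁴/32 = π(0.0226)⁴/32 = 2.561×10^-8 m⁴.
τ_max = T·r/J = 100.0 × 0.0113 / 2.561×10^-8 = 4.412×10^7 Pa.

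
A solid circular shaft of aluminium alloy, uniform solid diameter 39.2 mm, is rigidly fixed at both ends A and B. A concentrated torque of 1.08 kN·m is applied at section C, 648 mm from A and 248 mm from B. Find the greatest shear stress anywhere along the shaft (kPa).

66000 kPa

With uniform GJ and both ends fixed, compatibility θ_AC = θ_CB gives T_A·a = T_B·b, together with T_A + T_B = T₀.
T_A = T₀·b/(a+b) = 1080·248/896.0 = 298.9 N·m; T_B = 781.1 N·m.
τ in each portion: τ_AC = 2.53×10^7 Pa, τ_CB = 6.60×10^7 Pa; maximum is in CB.
τ_max = T_CB·r/J = 781.1·0.0196/2.32×10^-7 = 6.604×10^7 Pa.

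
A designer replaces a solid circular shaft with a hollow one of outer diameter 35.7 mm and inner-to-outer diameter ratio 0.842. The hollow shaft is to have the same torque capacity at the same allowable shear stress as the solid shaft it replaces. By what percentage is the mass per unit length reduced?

53.6 %

Equal τ_max and T ⇒ the solid shaft needs d_s³ = d_o³(1−k⁴), so d_s = 35.7·(1−0.842⁴)^(1/3) = 28.29 mm.
Area ratio A_h/A_s = d_o²(1−k²)/d_s² = (1−k²)/(1−k⁴)^(2/3) = 0.4636.
Mass saving = 1 − 0.4636 = 53.6 %.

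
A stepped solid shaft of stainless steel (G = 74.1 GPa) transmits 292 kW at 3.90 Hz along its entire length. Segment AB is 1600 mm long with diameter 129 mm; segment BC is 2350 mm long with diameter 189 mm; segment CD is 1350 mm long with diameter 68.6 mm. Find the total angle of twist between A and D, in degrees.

6.44°

ω = 2π·3.90 = 24.50 rad/s, so T = P/ω = 292×10³ / 24.50 = 11920 N·m.
J_AB = π(0.129)⁴/32 = 2.72×10^-5 m⁴; J_BC = π(0.189)⁴/32 = 1.25×10^-4 m⁴; J_CD = π(0.0686)⁴/32 = 2.17×10^-6 m⁴.
θ = (T/G)·Σ L_i/J_i = (11920/74.1×10⁹)·(1.60/2.72×10^-5 + 2.35/1.25×10^-4 + 1.35/2.17×10^-6) = 0.1123 rad.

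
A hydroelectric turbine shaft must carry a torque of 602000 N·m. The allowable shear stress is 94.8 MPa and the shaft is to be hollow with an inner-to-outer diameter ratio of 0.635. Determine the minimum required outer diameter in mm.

For a hollow shaft with d_i/d_o = 0.635: τ_max = 16T/(π d_o³ (1−k⁴)), so d_o = [16T/(π τ_allow (1−k⁴))]^(1/3) = [16·602000/(π·9.48×10^7·0.8374)]^(1/3) = 0.3380 m.

338 mm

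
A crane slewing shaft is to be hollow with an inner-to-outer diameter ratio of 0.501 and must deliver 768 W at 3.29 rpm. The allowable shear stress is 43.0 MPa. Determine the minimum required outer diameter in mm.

ω = 2π·3.29/60 = 0.3445 rad/s, so T = P/ω = 768 / 0.3445 = 2229 N·m.
For a hollow shaft with d_i/d_o = 0.501: τ_max = 16T/(π d_o³ (1−k⁴)), so d_o = [16T/(π τ_allow (1−k⁴))]^(1/3) = [16·2229/(π·4.30×10^7·0.9370)]^(1/3) = 0.06556 m.

65.6 mm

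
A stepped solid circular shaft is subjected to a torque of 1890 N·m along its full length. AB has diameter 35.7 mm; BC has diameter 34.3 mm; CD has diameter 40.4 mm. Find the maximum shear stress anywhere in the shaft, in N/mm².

239 N/mm²

Under the same torque, τ_max = 16T/(πd³) is largest where d is smallest — segment BC (d = 34.3 mm).
τ_max = 16·1890/(π·(0.0343)³) = 2.385×10^8 Pa.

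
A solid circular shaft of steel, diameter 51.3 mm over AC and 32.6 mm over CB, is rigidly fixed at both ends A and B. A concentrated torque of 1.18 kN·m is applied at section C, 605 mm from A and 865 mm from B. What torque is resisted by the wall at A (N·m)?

1060 N·m

Compatibility: T_A·a/J_AC = T_B·b/J_CB with T_A + T_B = T₀.
J_AC = 6.80×10^-7 m⁴, J_CB = 1.11×10^-7 m⁴, so T_A = T₀·(J_AC/a)/((J_AC/a)+(J_CB/b)) = 1059 N·m, T_B = 120.8 N·m.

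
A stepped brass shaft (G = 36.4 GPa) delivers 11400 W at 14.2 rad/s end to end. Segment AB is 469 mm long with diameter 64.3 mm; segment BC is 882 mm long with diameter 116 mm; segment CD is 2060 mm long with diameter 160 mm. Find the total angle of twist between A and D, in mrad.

7.96 mrad

ω = 14.2 rad/s, so T = P/ω = 11400 / 14.20 = 802.8 N·m.
J_AB = π(0.0643)⁴/32 = 1.68×10^-6 m⁴; J_BC = π(0.116)⁴/32 = 1.78×10^-5 m⁴; J_CD = π(0.160)⁴/32 = 6.43×10^-5 m⁴.
θ = (T/G)·Σ L_i/J_i = (802.8/36.4×10⁹)·(0.469/1.68×10^-6 + 0.882/1.78×10^-5 + 2.06/6.43×10^-5) = 7.964×10^-3 rad.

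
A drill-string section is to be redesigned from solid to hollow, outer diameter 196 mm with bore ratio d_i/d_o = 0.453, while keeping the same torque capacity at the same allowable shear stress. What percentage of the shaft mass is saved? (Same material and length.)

Equal τ_max and T ⇒ the solid shaft needs d_s³ = d_o³(1−k⁴), so d_s = 196·(1−0.453⁴)^(1/3) = 193.2 mm.
Area ratio A_h/A_s = d_o²(1−k²)/d_s² = (1−k²)/(1−k⁴)^(2/3) = 0.8179.
Mass saving = 1 − 0.8179 = 18.2 %.

18.2 %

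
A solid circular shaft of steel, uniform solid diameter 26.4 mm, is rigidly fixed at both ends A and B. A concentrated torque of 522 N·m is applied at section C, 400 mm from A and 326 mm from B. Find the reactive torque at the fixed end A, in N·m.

With uniform GJ and both ends fixed, compatibility θ_AC = θ_CB gives T_A·a = T_B·b, together with T_A + T_B = T₀.
T_A = T₀·b/(a+b) = 522.0·326/726.0 = 234.4 N·m; T_B = 287.6 N·m.

234 N·m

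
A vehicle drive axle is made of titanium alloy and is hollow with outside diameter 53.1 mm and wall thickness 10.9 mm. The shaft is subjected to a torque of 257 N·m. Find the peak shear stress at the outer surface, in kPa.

9940 kPa

J = π(d_o⁴ − d_i⁴)/32 = π(0.0531⁴ − 0.0313⁴)/32 = 6.863×10^-7 m⁴.
τ_max = T·r/J = 257.0 × 0.0266 / 6.863×10^-7 = 9.942×10^6 Pa.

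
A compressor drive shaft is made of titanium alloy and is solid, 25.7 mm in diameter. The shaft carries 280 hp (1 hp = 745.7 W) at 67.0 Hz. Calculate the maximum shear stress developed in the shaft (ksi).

ω = 2π·67.0 = 421.0 rad/s, so T = P/ω = 280×745.7 / 421.0 = 496.0 N·m.
J = πd⁴/32 = π(0.0257)⁴/32 = 4.283×10^-8 m⁴.
τ_max = T·r/J = 496.0 × 0.0129 / 4.283×10^-8 = 1.488×10^8 Pa.

21.6 ksi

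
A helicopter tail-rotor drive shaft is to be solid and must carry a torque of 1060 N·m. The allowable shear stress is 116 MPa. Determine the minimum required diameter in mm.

36.0 mm

For a solid shaft τ_max = 16T/(πd³), so d = (16T/(π τ_allow))^(1/3) = (16·1060/(π·1.16×10^8))^(1/3) = 0.03597 m.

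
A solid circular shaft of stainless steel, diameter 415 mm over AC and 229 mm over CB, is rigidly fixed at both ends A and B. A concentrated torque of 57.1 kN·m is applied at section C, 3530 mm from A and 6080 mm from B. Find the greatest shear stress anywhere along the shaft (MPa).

Compatibility: T_A·a/J_AC = T_B·b/J_CB with T_A + T_B = T₀.
J_AC = 2.91×10^-3 m⁴, J_CB = 2.70×10^-4 m⁴, so T_A = T₀·(J_AC/a)/((J_AC/a)+(J_CB/b)) = 54180 N·m, T_B = 2917 N·m.
τ in each portion: τ_AC = 3.86×10^6 Pa, τ_CB = 1.24×10^6 Pa; maximum is in AC.
τ_max = T_AC·r/J = 54180·0.207/2.91×10^-3 = 3.861×10^6 Pa.

3.86 MPa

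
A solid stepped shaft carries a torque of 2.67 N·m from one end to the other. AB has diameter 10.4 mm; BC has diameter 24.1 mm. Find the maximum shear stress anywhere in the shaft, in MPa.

Under the same torque, τ_max = 16T/(πd³) is largest where d is smallest — segment AB (d = 10.4 mm).
τ_max = 16·2.670/(π·(0.0104)³) = 1.209×10^7 Pa.

12.1 MPa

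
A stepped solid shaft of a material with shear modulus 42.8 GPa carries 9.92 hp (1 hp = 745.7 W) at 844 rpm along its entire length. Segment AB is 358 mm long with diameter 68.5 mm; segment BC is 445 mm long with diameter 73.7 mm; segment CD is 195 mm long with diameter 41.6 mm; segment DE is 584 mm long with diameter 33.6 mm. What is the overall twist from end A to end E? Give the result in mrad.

ω = 2π·844/60 = 88.38 rad/s, so T = P/ω = 9.92×745.7 / 88.38 = 83.70 N·m.
J_AB = π(0.0685)⁴/32 = 2.16×10^-6 m⁴; J_BC = π(0.0737)⁴/32 = 2.90×10^-6 m⁴; J_CD = π(0.0416)⁴/32 = 2.94×10^-7 m⁴; J_DE = π(0.0336)⁴/32 = 1.25×10^-7 m⁴.
θ = (T/G)·Σ L_i/J_i = (83.70/42.8×10⁹)·(0.358/2.16×10^-6 + 0.445/2.90×10^-6 + 0.195/2.94×10^-7 + 0.584/1.25×10^-7) = 0.01105 rad.

11.0 mrad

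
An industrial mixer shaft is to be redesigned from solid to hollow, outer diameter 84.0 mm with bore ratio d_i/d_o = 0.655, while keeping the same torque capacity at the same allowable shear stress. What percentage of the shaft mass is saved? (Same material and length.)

Equal τ_max and T ⇒ the solid shaft needs d_s³ = d_o³(1−k⁴), so d_s = 84.0·(1−0.655⁴)^(1/3) = 78.49 mm.
Area ratio A_h/A_s = d_o²(1−k²)/d_s² = (1−k²)/(1−k⁴)^(2/3) = 0.6539.
Mass saving = 1 − 0.6539 = 34.6 %.

34.6 %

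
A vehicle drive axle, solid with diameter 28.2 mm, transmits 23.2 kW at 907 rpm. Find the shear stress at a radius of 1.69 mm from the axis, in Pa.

6.65e6 Pa

ω = 2π·907/60 = 94.98 rad/s, so T = P/ω = 23.2×10³ / 94.98 = 244.3 N·m.
J = πd⁴/32 = π(0.0282)⁴/32 = 6.209×10^-8 m⁴.
Shear stress varies linearly with radius: τ = T·r/J = 244.3 × 0.00169 / 6.209×10^-8 = 6.649×10^6 Pa.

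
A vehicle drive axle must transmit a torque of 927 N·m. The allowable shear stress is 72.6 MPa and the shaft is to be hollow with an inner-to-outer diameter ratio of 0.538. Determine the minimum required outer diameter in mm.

41.4 mm

For a hollow shaft with d_i/d_o = 0.538: τ_max = 16T/(π d_o³ (1−k⁴)), so d_o = [16T/(π τ_allow (1−k⁴))]^(1/3) = [16·927.0/(π·7.26×10^7·0.9162)]^(1/3) = 0.04140 m.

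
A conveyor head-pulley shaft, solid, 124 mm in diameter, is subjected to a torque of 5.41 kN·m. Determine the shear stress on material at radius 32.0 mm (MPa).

7.46 MPa

J = πd⁴/32 = π(0.124)⁴/32 = 2.321×10^-5 m⁴.
Shear stress varies linearly with radius: τ = T·r/J = 5410 × 0.0320 / 2.321×10^-5 = 7.459×10^6 Pa.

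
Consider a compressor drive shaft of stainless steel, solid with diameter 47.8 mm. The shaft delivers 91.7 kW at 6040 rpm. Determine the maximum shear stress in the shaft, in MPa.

6.76 MPa

ω = 2π·6040/60 = 632.5 rad/s, so T = P/ω = 91.7×10³ / 632.5 = 145.0 N·m.
J = πd⁴/32 = π(0.0478)⁴/32 = 5.125×10^-7 m⁴.
τ_max = T·r/J = 145.0 × 0.0239 / 5.125×10^-7 = 6.761×10^6 Pa.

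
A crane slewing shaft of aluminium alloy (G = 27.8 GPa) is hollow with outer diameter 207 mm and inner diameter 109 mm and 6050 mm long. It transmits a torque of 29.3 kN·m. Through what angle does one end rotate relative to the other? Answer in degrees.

J = π(d_o⁴ − d_i⁴)/32 = π(0.207⁴ − 0.109⁴)/32 = 1.664×10^-4 m⁴.
θ = T·L/(G·J) = 29300 × 6.05 / (27.8×10⁹ × 1.664×10^-4) = 0.03832 rad.

2.20°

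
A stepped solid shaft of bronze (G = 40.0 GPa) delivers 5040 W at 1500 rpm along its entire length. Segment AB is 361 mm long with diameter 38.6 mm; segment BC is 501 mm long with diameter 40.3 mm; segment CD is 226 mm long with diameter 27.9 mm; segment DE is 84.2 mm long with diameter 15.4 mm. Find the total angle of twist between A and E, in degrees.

1.04°

ω = 2π·1500/60 = 157.1 rad/s, so T = P/ω = 5040 / 157.1 = 32.09 N·m.
J_AB = π(0.0386)⁴/32 = 2.18×10^-7 m⁴; J_BC = π(0.0403)⁴/32 = 2.59×10^-7 m⁴; J_CD = π(0.0279)⁴/32 = 5.95×10^-8 m⁴; J_DE = π(0.0154)⁴/32 = 5.52×10^-9 m⁴.
θ = (T/G)·Σ L_i/J_i = (32.09/40.0×10⁹)·(0.361/2.18×10^-7 + 0.501/2.59×10^-7 + 0.226/5.95×10^-8 + 0.0842/5.52×10^-9) = 0.01816 rad.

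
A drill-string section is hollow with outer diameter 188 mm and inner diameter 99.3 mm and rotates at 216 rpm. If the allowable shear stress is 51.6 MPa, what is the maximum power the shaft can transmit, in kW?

J = π(d_o⁴ − d_i⁴)/32 = π(0.188⁴ − 0.0993⁴)/32 = 1.131×10^-4 m⁴.
T_max = τ_allow·J/r = 5.16×10^7 × 1.131×10^-4 / 0.0940 = 62080 N·m.
ω = 2π·216/60 = 22.62 rad/s, so P_max = T_max·ω = 1.404×10^6 W.

1400 kW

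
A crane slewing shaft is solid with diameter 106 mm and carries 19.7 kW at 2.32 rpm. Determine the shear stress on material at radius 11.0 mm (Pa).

ω = 2π·2.32/60 = 0.2429 rad/s, so T = P/ω = 19.7×10³ / 0.2429 = 81090 N·m.
J = πd⁴/32 = π(0.106)⁴/32 = 1.239×10^-5 m⁴.
Shear stress varies linearly with radius: τ = T·r/J = 81090 × 0.0110 / 1.239×10^-5 = 7.196×10^7 Pa.

7.20e7 Pa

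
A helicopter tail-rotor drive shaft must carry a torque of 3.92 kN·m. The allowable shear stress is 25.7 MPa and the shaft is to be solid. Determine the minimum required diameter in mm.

For a solid shaft τ_max = 16T/(πd³), so d = (16T/(π τ_allow))^(1/3) = (16·3920/(π·2.57×10^7))^(1/3) = 0.09193 m.

91.9 mm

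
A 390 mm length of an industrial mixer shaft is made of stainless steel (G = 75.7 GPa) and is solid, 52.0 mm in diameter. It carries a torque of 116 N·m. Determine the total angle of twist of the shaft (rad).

J = πd⁴/32 = π(0.0520)⁴/32 = 7.178×10^-7 m⁴.
θ = T·L/(G·J) = 116.0 × 0.390 / (75.7×10⁹ × 7.178×10^-7) = 8.326×10^-4 rad.

8.33e-4 rad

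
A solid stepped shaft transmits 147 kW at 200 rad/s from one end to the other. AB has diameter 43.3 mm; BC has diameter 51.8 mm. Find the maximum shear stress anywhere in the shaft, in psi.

ω = 200 rad/s, so T = P/ω = 147×10³ / 200.0 = 735.0 N·m.
Under the same torque, τ_max = 16T/(πd³) is largest where d is smallest — segment AB (d = 43.3 mm).
τ_max = 16·735.0/(π·(0.0433)³) = 4.611×10^7 Pa.

6690 psi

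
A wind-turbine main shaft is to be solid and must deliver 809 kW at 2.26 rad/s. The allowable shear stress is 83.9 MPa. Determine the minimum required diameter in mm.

279 mm

ω = 2.26 rad/s, so T = P/ω = 809×10³ / 2.260 = 358000 N·m.
For a solid shaft τ_max = 16T/(πd³), so d = (16T/(π τ_allow))^(1/3) = (16·358000/(π·8.39×10^7))^(1/3) = 0.2791 m.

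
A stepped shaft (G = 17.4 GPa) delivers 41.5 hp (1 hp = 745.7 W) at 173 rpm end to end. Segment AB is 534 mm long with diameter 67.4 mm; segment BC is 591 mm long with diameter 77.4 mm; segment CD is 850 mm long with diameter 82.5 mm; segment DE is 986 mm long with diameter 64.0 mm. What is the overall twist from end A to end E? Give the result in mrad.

119 mrad

ω = 2π·173/60 = 18.12 rad/s, so T = P/ω = 41.5×745.7 / 18.12 = 1708 N·m.
J_AB = π(0.0674)⁴/32 = 2.03×10^-6 m⁴; J_BC = π(0.0774)⁴/32 = 3.52×10^-6 m⁴; J_CD = π(0.0825)⁴/32 = 4.55×10^-6 m⁴; J_DE = π(0.0640)⁴/32 = 1.65×10^-6 m⁴.
θ = (T/G)·Σ L_i/J_i = (1708/17.4×10⁹)·(0.534/2.03×10^-6 + 0.591/3.52×10^-6 + 0.850/4.55×10^-6 + 0.986/1.65×10^-6) = 0.1195 rad.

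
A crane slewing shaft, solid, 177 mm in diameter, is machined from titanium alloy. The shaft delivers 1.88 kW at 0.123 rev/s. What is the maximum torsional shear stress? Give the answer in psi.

ω = 2π·0.123 = 0.7728 rad/s, so T = P/ω = 1.88×10³ / 0.7728 = 2433 N·m.
J = πd⁴/32 = π(0.177)⁴/32 = 9.636×10^-5 m⁴.
τ_max = T·r/J = 2433 × 0.0885 / 9.636×10^-5 = 2.234×10^6 Pa.

324 psi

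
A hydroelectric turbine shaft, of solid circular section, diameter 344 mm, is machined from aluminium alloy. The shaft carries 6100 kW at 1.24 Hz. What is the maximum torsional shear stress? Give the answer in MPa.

98.0 MPa

ω = 2π·1.24 = 7.791 rad/s, so T = P/ω = 6100×10³ / 7.791 = 782900 N·m.
J = πd⁴/32 = π(0.344)⁴/32 = 1.375×10^-3 m⁴.
τ_max = T·r/J = 782900 × 0.172 / 1.375×10^-3 = 9.795×10^7 Pa.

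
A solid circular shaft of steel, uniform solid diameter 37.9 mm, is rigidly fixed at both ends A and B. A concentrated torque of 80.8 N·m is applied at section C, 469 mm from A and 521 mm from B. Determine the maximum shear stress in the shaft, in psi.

577 psi

With uniform GJ and both ends fixed, compatibility θ_AC = θ_CB gives T_A·a = T_B·b, together with T_A + T_B = T₀.
T_A = T₀·b/(a+b) = 80.80·521/990.0 = 42.52 N·m; T_B = 38.28 N·m.
τ in each portion: τ_AC = 3.98×10^6 Pa, τ_CB = 3.58×10^6 Pa; maximum is in AC.
τ_max = T_AC·r/J = 42.52·0.0189/2.03×10^-7 = 3.978×10^6 Pa.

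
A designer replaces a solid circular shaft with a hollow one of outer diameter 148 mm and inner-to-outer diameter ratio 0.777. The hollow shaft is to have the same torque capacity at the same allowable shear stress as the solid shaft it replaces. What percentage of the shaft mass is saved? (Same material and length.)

Equal τ_max and T ⇒ the solid shaft needs d_s³ = d_o³(1−k⁴), so d_s = 148·(1−0.777⁴)^(1/3) = 127.2 mm.
Area ratio A_h/A_s = d_o²(1−k²)/d_s² = (1−k²)/(1−k⁴)^(2/3) = 0.5361.
Mass saving = 1 − 0.5361 = 46.4 %.

46.4 %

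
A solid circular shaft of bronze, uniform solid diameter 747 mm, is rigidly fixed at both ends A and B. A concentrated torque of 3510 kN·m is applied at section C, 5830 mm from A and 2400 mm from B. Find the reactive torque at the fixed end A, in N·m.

With uniform GJ and both ends fixed, compatibility θ_AC = θ_CB gives T_A·a = T_B·b, together with T_A + T_B = T₀.
T_A = T₀·b/(a+b) = 3.510e6·2400/8230 = 1.024e6 N·m; T_B = 2.486e6 N·m.

1.02e6 N·m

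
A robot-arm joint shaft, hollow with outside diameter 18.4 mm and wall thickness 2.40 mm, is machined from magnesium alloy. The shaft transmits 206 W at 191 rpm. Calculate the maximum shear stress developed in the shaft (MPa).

ω = 2π·191/60 = 20.00 rad/s, so T = P/ω = 206 / 20.00 = 10.30 N·m.
J = π(d_o⁴ − d_i⁴)/32 = π(0.0184⁴ − 0.0136⁴)/32 = 7.894×10^-9 m⁴.
τ_max = T·r/J = 10.30 × 0.00920 / 7.894×10^-9 = 1.200×10^7 Pa.

12.0 MPa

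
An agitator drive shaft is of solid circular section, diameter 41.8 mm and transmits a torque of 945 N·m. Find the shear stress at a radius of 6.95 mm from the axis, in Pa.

J = πd⁴/32 = π(0.0418)⁴/32 = 2.997×10^-7 m⁴.
Shear stress varies linearly with radius: τ = T·r/J = 945.0 × 0.00695 / 2.997×10^-7 = 2.191×10^7 Pa.

2.19e7 Pa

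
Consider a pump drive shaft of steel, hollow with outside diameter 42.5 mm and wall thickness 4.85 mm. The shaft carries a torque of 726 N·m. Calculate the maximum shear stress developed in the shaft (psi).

10800 psi

J = π(d_o⁴ − d_i⁴)/32 = π(0.0425⁴ − 0.0328⁴)/32 = 2.067×10^-7 m⁴.
τ_max = T·r/J = 726.0 × 0.0213 / 2.067×10^-7 = 7.465×10^7 Pa.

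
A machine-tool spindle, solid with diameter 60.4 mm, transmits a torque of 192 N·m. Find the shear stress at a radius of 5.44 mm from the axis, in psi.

116 psi

J = πd⁴/32 = π(0.0604)⁴/32 = 1.307×10^-6 m⁴.
Shear stress varies linearly with radius: τ = T·r/J = 192.0 × 0.00544 / 1.307×10^-6 = 7.994×10^5 Pa.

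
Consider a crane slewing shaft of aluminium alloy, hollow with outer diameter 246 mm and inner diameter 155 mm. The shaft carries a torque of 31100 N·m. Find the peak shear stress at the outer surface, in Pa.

1.26e7 Pa

J = π(d_o⁴ − d_i⁴)/32 = π(0.246⁴ − 0.155⁴)/32 = 3.029×10^-4 m⁴.
τ_max = T·r/J = 31100 × 0.123 / 3.029×10^-4 = 1.263×10^7 Pa.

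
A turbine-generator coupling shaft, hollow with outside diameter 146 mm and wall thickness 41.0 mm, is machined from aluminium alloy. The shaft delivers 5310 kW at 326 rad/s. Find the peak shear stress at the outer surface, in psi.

ω = 326 rad/s, so T = P/ω = 5310×10³ / 326.0 = 16290 N·m.
J = π(d_o⁴ − d_i⁴)/32 = π(0.146⁴ − 0.0640⁴)/32 = 4.296×10^-5 m⁴.
τ_max = T·r/J = 16290 × 0.0730 / 4.296×10^-5 = 2.768×10^7 Pa.

4010 psi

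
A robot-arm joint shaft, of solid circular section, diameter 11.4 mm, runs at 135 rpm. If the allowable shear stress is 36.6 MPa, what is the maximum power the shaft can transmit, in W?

J = πd⁴/32 = π(0.0114)⁴/32 = 1.658×10^-9 m⁴.
T_max = τ_allow·J/r = 3.66×10^7 × 1.658×10^-9 / 0.00570 = 10.65 N·m.
ω = 2π·135/60 = 14.14 rad/s, so P_max = T_max·ω = 150.5 W.

151 W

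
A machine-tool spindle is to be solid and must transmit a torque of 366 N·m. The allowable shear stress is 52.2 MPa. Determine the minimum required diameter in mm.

32.9 mm

For a solid shaft τ_max = 16T/(πd³), so d = (16T/(π τ_allow))^(1/3) = (16·366.0/(π·5.22×10^7))^(1/3) = 0.03293 m.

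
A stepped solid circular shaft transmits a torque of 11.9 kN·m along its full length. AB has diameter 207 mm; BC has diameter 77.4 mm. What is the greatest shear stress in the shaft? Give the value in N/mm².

131 N/mm²

Under the same torque, τ_max = 16T/(πd³) is largest where d is smallest — segment BC (d = 77.4 mm).
τ_max = 16·11900/(π·(0.0774)³) = 1.307×10^8 Pa.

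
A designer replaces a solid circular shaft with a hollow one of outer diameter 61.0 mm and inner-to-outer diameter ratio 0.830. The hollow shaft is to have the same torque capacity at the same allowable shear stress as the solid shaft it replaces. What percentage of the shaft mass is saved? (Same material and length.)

52.2 %

Equal τ_max and T ⇒ the solid shaft needs d_s³ = d_o³(1−k⁴), so d_s = 61.0·(1−0.830⁴)^(1/3) = 49.22 mm.
Area ratio A_h/A_s = d_o²(1−k²)/d_s² = (1−k²)/(1−k⁴)^(2/3) = 0.4778.
Mass saving = 1 − 0.4778 = 52.2 %.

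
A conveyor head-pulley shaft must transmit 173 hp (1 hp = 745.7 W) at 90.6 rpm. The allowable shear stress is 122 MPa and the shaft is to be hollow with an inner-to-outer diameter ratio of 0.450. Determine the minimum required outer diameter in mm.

84.0 mm

ω = 2π·90.6/60 = 9.488 rad/s, so T = P/ω = 173×745.7 / 9.488 = 13600 N·m.
For a hollow shaft with d_i/d_o = 0.450: τ_max = 16T/(π d_o³ (1−k⁴)), so d_o = [16T/(π τ_allow (1−k⁴))]^(1/3) = [16·13600/(π·1.22×10^8·0.9590)]^(1/3) = 0.08396 m.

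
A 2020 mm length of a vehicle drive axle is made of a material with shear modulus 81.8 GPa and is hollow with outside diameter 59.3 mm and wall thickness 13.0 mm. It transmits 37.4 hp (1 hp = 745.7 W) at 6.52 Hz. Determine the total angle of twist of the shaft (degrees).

0.881°

ω = 2π·6.52 = 40.97 rad/s, so T = P/ω = 37.4×745.7 / 40.97 = 680.8 N·m.
J = π(d_o⁴ − d_i⁴)/32 = π(0.0593⁴ − 0.0333⁴)/32 = 1.093×10^-6 m⁴.
θ = T·L/(G·J) = 680.8 × 2.02 / (81.8×10⁹ × 1.093×10^-6) = 0.01538 rad.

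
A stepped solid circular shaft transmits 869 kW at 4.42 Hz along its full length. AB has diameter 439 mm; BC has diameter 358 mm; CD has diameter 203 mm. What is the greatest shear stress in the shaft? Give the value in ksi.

2.76 ksi

ω = 2π·4.42 = 27.77 rad/s, so T = P/ω = 869×10³ / 27.77 = 31290 N·m.
Under the same torque, τ_max = 16T/(πd³) is largest where d is smallest — segment CD (d = 203 mm).
τ_max = 16·31290/(π·(0.203)³) = 1.905×10^7 Pa.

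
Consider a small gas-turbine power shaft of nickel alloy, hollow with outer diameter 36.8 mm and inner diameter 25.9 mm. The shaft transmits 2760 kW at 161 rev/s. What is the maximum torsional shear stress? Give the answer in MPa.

369 MPa

ω = 2π·161 = 1012 rad/s, so T = P/ω = 2760×10³ / 1012 = 2728 N·m.
J = π(d_o⁴ − d_i⁴)/32 = π(0.0368⁴ − 0.0259⁴)/32 = 1.359×10^-7 m⁴.
τ_max = T·r/J = 2728 × 0.0184 / 1.359×10^-7 = 3.695×10^8 Pa.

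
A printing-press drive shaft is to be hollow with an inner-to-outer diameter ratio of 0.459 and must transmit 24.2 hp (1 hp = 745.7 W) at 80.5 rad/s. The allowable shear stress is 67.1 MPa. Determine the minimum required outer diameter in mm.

26.1 mm

ω = 80.5 rad/s, so T = P/ω = 24.2×745.7 / 80.50 = 224.2 N·m.
For a hollow shaft with d_i/d_o = 0.459: τ_max = 16T/(π d_o³ (1−k⁴)), so d_o = [16T/(π τ_allow (1−k⁴))]^(1/3) = [16·224.2/(π·6.71×10^7·0.9556)]^(1/3) = 0.02611 m.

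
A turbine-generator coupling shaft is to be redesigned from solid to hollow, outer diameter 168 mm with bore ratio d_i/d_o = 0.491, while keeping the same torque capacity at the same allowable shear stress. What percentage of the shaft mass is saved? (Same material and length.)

21.0 %

Equal τ_max and T ⇒ the solid shaft needs d_s³ = d_o³(1−k⁴), so d_s = 168·(1−0.491⁴)^(1/3) = 164.7 mm.
Area ratio A_h/A_s = d_o²(1−k²)/d_s² = (1−k²)/(1−k⁴)^(2/3) = 0.7898.
Mass saving = 1 − 0.7898 = 21.0 %.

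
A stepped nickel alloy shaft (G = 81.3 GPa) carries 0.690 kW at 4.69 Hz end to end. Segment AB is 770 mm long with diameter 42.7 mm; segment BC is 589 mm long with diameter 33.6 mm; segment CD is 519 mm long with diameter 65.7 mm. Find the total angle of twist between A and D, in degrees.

0.121°

ω = 2π·4.69 = 29.47 rad/s, so T = P/ω = 0.690×10³ / 29.47 = 23.42 N·m.
J_AB = π(0.0427)⁴/32 = 3.26×10^-7 m⁴; J_BC = π(0.0336)⁴/32 = 1.25×10^-7 m⁴; J_CD = π(0.0657)⁴/32 = 1.83×10^-6 m⁴.
θ = (T/G)·Σ L_i/J_i = (23.42/81.3×10⁹)·(0.770/3.26×10^-7 + 0.589/1.25×10^-7 + 0.519/1.83×10^-6) = 2.117×10^-3 rad.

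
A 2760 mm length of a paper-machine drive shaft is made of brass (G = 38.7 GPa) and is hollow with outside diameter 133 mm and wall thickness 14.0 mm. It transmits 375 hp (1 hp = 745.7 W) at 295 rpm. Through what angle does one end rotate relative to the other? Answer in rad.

ω = 2π·295/60 = 30.89 rad/s, so T = P/ω = 375×745.7 / 30.89 = 9052 N·m.
J = π(d_o⁴ − d_i⁴)/32 = π(0.133⁴ − 0.105⁴)/32 = 1.879×10^-5 m⁴.
θ = T·L/(G·J) = 9052 × 2.76 / (38.7×10⁹ × 1.879×10^-5) = 0.03436 rad.

0.0344 rad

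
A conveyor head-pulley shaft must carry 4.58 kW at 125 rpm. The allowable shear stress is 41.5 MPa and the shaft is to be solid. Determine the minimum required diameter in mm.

ω = 2π·125/60 = 13.09 rad/s, so T = P/ω = 4.58×10³ / 13.09 = 349.9 N·m.
For a solid shaft τ_max = 16T/(πd³), so d = (16T/(π τ_allow))^(1/3) = (16·349.9/(π·4.15×10^7))^(1/3) = 0.03502 m.

35.0 mm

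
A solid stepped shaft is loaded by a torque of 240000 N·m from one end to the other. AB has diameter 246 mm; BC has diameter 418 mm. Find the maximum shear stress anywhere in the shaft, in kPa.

Under the same torque, τ_max = 16T/(πd³) is largest where d is smallest — segment AB (d = 246 mm).
τ_max = 16·240000/(π·(0.246)³) = 8.211×10^7 Pa.

82100 kPa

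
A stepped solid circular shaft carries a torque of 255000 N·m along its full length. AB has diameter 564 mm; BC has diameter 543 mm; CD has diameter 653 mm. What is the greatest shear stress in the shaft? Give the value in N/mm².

Under the same torque, τ_max = 16T/(πd³) is largest where d is smallest — segment BC (d = 543 mm).
τ_max = 16·255000/(π·(0.543)³) = 8.112×10^6 Pa.

8.11 N/mm²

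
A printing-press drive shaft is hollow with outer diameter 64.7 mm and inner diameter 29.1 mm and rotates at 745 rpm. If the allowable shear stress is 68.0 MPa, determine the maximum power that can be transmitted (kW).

J = π(d_o⁴ − d_i⁴)/32 = π(0.0647⁴ − 0.0291⁴)/32 = 1.650×10^-6 m⁴.
T_max = τ_allow·J/r = 6.80×10^7 × 1.650×10^-6 / 0.0324 = 3468 N·m.
ω = 2π·745/60 = 78.02 rad/s, so P_max = T_max·ω = 2.706×10^5 W.

271 kW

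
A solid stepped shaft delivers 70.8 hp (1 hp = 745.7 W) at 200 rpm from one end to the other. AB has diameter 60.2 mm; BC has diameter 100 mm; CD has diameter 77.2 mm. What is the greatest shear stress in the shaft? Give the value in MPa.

58.8 MPa

ω = 2π·200/60 = 20.94 rad/s, so T = P/ω = 70.8×745.7 / 20.94 = 2521 N·m.
Under the same torque, τ_max = 16T/(πd³) is largest where d is smallest — segment AB (d = 60.2 mm).
τ_max = 16·2521/(π·(0.0602)³) = 5.885×10^7 Pa.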